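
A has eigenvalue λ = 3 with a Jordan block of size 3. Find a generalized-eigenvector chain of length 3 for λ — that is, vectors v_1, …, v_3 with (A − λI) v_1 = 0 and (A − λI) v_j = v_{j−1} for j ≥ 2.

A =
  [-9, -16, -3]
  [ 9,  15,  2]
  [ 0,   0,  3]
A Jordan chain for λ = 3 of length 3:
v_1 = (4, -3, 0)ᵀ
v_2 = (-3, 2, 0)ᵀ
v_3 = (0, 0, 1)ᵀ

Let N = A − (3)·I. We want v_3 with N^3 v_3 = 0 but N^2 v_3 ≠ 0; then v_{j-1} := N · v_j for j = 3, …, 2.

Pick v_3 = (0, 0, 1)ᵀ.
Then v_2 = N · v_3 = (-3, 2, 0)ᵀ.
Then v_1 = N · v_2 = (4, -3, 0)ᵀ.

Sanity check: (A − (3)·I) v_1 = (0, 0, 0)ᵀ = 0. ✓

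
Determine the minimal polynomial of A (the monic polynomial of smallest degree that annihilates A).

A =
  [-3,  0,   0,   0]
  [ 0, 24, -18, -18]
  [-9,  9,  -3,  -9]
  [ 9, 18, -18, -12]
x^2 - 3*x - 18

The characteristic polynomial is χ_A(x) = (x - 6)^2*(x + 3)^2, so the eigenvalues are known. The minimal polynomial is
  m_A(x) = Π_λ (x − λ)^{k_λ}
where k_λ is the size of the *largest* Jordan block for λ (equivalently, the smallest k with (A − λI)^k v = 0 for every generalised eigenvector v of λ).

  λ = -3: largest Jordan block has size 1, contributing (x + 3)
  λ = 6: largest Jordan block has size 1, contributing (x − 6)

So m_A(x) = (x - 6)*(x + 3) = x^2 - 3*x - 18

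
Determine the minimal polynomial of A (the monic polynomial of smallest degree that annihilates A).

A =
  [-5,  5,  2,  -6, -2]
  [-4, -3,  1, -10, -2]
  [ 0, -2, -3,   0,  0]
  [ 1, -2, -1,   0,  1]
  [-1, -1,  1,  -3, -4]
x^3 + 9*x^2 + 27*x + 27

The characteristic polynomial is χ_A(x) = (x + 3)^5, so the eigenvalues are known. The minimal polynomial is
  m_A(x) = Π_λ (x − λ)^{k_λ}
where k_λ is the size of the *largest* Jordan block for λ (equivalently, the smallest k with (A − λI)^k v = 0 for every generalised eigenvector v of λ).

  λ = -3: largest Jordan block has size 3, contributing (x + 3)^3

So m_A(x) = (x + 3)^3 = x^3 + 9*x^2 + 27*x + 27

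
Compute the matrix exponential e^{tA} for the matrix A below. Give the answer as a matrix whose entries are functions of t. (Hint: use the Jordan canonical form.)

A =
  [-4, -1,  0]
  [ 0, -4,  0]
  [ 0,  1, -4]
e^{tA} =
  [exp(-4*t), -t*exp(-4*t), 0]
  [0, exp(-4*t), 0]
  [0, t*exp(-4*t), exp(-4*t)]

Strategy: write A = P · J · P⁻¹ where J is a Jordan canonical form, so e^{tA} = P · e^{tJ} · P⁻¹, and e^{tJ} can be computed block-by-block.

A has Jordan form
J =
  [-4,  1,  0]
  [ 0, -4,  0]
  [ 0,  0, -4]
(up to reordering of blocks).

Per-block formulas:
  For a 1×1 block at λ = -4: exp(t · [-4]) = [e^(-4t)].
  For a 2×2 Jordan block J_2(-4): exp(t · J_2(-4)) = e^(-4t)·(I + t·N), where N is the 2×2 nilpotent shift.

After assembling e^{tJ} and conjugating by P, we get:

e^{tA} =
  [exp(-4*t), -t*exp(-4*t), 0]
  [0, exp(-4*t), 0]
  [0, t*exp(-4*t), exp(-4*t)]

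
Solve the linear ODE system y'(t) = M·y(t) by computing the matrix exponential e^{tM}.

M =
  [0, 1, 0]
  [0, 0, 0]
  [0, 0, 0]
e^{tM} =
  [1, t, 0]
  [0, 1, 0]
  [0, 0, 1]

Strategy: write M = P · J · P⁻¹ where J is a Jordan canonical form, so e^{tM} = P · e^{tJ} · P⁻¹, and e^{tJ} can be computed block-by-block.

M has Jordan form
J =
  [0, 1, 0]
  [0, 0, 0]
  [0, 0, 0]
(up to reordering of blocks).

Per-block formulas:
  For a 1×1 block at λ = 0: exp(t · [0]) = [e^(0t)].
  For a 2×2 Jordan block J_2(0): exp(t · J_2(0)) = e^(0t)·(I + t·N), where N is the 2×2 nilpotent shift.

After assembling e^{tJ} and conjugating by P, we get:

e^{tM} =
  [1, t, 0]
  [0, 1, 0]
  [0, 0, 1]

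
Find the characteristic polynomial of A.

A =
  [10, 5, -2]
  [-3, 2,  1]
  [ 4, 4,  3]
x^3 - 15*x^2 + 75*x - 125

Expanding det(x·I − A) (e.g. by cofactor expansion or by noting that A is similar to its Jordan form J, which has the same characteristic polynomial as A) gives
  χ_A(x) = x^3 - 15*x^2 + 75*x - 125
which factors as (x - 5)^3. The eigenvalues (with algebraic multiplicities) are λ = 5 with multiplicity 3.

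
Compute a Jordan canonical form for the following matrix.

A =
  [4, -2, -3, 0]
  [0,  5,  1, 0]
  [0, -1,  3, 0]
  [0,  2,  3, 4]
J_3(4) ⊕ J_1(4)

The characteristic polynomial is
  det(x·I − A) = x^4 - 16*x^3 + 96*x^2 - 256*x + 256 = (x - 4)^4

Eigenvalues and multiplicities (the geometric multiplicity of λ is n − rank(A − λI), which equals the number of Jordan blocks for λ):
  λ = 4: algebraic multiplicity = 4, geometric multiplicity = 2

Determining the block sizes for each eigenvalue:
  λ = 4: with am = 4 and gm = 2, the partition is not yet determined (e.g. several partitions of 4 into 2 parts exist). Let N = A − (4)·I. Computing rank(N^1) = 2, rank(N^2) = 1, rank(N^3) = 0; the number of blocks of size ≥ j is rank(N^{j−1}) − rank(N^j), giving [2, 1, 1]. So we have 1 block(s) of size 3, 1 block(s) of size 1 → block sizes [3, 1]

Assembling the blocks gives a Jordan form
J =
  [4, 1, 0, 0]
  [0, 4, 1, 0]
  [0, 0, 4, 0]
  [0, 0, 0, 4]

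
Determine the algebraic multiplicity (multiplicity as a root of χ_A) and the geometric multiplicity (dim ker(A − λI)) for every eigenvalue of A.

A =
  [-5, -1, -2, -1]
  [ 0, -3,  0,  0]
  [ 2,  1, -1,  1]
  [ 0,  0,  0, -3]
λ = -3: alg = 4, geom = 3

Step 1 — factor the characteristic polynomial to read off the algebraic multiplicities:
  χ_A(x) = (x + 3)^4

Step 2 — compute geometric multiplicities via the rank-nullity identity g(λ) = n − rank(A − λI):
  rank(A − (-3)·I) = 1, so dim ker(A − (-3)·I) = n − 1 = 3

Summary:
  λ = -3: algebraic multiplicity = 4, geometric multiplicity = 3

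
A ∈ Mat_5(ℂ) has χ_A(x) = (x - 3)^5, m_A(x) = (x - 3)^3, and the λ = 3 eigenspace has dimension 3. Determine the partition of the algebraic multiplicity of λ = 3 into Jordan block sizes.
Block sizes for λ = 3: [3, 1, 1]

Step 1 — from the characteristic polynomial, algebraic multiplicity of λ = 3 is 5. From dim ker(A − (3)·I) = 3, there are exactly 3 Jordan blocks for λ = 3.
Step 2 — from the minimal polynomial, the factor (x − 3)^3 tells us the largest block for λ = 3 has size 3.
Step 3 — with total size 5, 3 blocks, and largest block 3, the block sizes (in nonincreasing order) are [3, 1, 1].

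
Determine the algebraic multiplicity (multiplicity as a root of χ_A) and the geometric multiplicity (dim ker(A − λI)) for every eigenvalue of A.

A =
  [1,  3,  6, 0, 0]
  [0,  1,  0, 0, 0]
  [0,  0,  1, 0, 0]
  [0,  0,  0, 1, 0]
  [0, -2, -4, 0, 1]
λ = 1: alg = 5, geom = 4

Step 1 — factor the characteristic polynomial to read off the algebraic multiplicities:
  χ_A(x) = (x - 1)^5

Step 2 — compute geometric multiplicities via the rank-nullity identity g(λ) = n − rank(A − λI):
  rank(A − (1)·I) = 1, so dim ker(A − (1)·I) = n − 1 = 4

Summary:
  λ = 1: algebraic multiplicity = 5, geometric multiplicity = 4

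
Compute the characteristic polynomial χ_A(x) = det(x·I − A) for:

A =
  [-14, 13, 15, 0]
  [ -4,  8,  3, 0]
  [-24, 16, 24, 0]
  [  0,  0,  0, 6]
x^4 - 24*x^3 + 216*x^2 - 864*x + 1296

Expanding det(x·I − A) (e.g. by cofactor expansion or by noting that A is similar to its Jordan form J, which has the same characteristic polynomial as A) gives
  χ_A(x) = x^4 - 24*x^3 + 216*x^2 - 864*x + 1296
which factors as (x - 6)^4. The eigenvalues (with algebraic multiplicities) are λ = 6 with multiplicity 4.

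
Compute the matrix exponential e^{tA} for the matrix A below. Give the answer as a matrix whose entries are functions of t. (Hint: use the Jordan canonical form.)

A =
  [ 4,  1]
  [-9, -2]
e^{tA} =
  [3*t*exp(t) + exp(t), t*exp(t)]
  [-9*t*exp(t), -3*t*exp(t) + exp(t)]

Strategy: write A = P · J · P⁻¹ where J is a Jordan canonical form, so e^{tA} = P · e^{tJ} · P⁻¹, and e^{tJ} can be computed block-by-block.

A has Jordan form
J =
  [1, 1]
  [0, 1]
(up to reordering of blocks).

Per-block formulas:
  For a 2×2 Jordan block J_2(1): exp(t · J_2(1)) = e^(1t)·(I + t·N), where N is the 2×2 nilpotent shift.

After assembling e^{tJ} and conjugating by P, we get:

e^{tA} =
  [3*t*exp(t) + exp(t), t*exp(t)]
  [-9*t*exp(t), -3*t*exp(t) + exp(t)]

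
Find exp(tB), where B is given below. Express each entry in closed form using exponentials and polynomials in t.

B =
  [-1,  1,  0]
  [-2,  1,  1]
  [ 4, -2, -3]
e^{tB} =
  [-t^2*exp(-t) + exp(-t), t^2*exp(-t) + t*exp(-t), t^2*exp(-t)/2]
  [-2*t*exp(-t), 2*t*exp(-t) + exp(-t), t*exp(-t)]
  [-2*t^2*exp(-t) + 4*t*exp(-t), 2*t^2*exp(-t) - 2*t*exp(-t), t^2*exp(-t) - 2*t*exp(-t) + exp(-t)]

Strategy: write B = P · J · P⁻¹ where J is a Jordan canonical form, so e^{tB} = P · e^{tJ} · P⁻¹, and e^{tJ} can be computed block-by-block.

B has Jordan form
J =
  [-1,  1,  0]
  [ 0, -1,  1]
  [ 0,  0, -1]
(up to reordering of blocks).

Per-block formulas:
  For a 3×3 Jordan block J_3(-1): exp(t · J_3(-1)) = e^(-1t)·(I + t·N + (t^2/2)·N^2), where N is the 3×3 nilpotent shift.

After assembling e^{tJ} and conjugating by P, we get:

e^{tB} =
  [-t^2*exp(-t) + exp(-t), t^2*exp(-t) + t*exp(-t), t^2*exp(-t)/2]
  [-2*t*exp(-t), 2*t*exp(-t) + exp(-t), t*exp(-t)]
  [-2*t^2*exp(-t) + 4*t*exp(-t), 2*t^2*exp(-t) - 2*t*exp(-t), t^2*exp(-t) - 2*t*exp(-t) + exp(-t)]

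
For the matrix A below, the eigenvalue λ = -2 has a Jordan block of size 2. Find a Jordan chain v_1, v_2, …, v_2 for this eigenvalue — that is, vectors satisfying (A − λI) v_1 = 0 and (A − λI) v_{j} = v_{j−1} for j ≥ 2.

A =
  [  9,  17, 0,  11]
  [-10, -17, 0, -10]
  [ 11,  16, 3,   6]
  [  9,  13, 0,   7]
A Jordan chain for λ = -2 of length 2:
v_1 = (-1, 0, 1, 1)ᵀ
v_2 = (3, -2, 0, 0)ᵀ

Let N = A − (-2)·I. We want v_2 with N^2 v_2 = 0 but N^1 v_2 ≠ 0; then v_{j-1} := N · v_j for j = 2, …, 2.

Pick v_2 = (3, -2, 0, 0)ᵀ.
Then v_1 = N · v_2 = (-1, 0, 1, 1)ᵀ.

Sanity check: (A − (-2)·I) v_1 = (0, 0, 0, 0)ᵀ = 0. ✓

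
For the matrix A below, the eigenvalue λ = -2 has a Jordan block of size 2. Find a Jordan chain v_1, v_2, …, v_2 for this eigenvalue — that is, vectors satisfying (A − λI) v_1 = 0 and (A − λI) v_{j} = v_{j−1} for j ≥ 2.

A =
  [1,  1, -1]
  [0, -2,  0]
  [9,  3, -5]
A Jordan chain for λ = -2 of length 2:
v_1 = (3, 0, 9)ᵀ
v_2 = (1, 0, 0)ᵀ

Let N = A − (-2)·I. We want v_2 with N^2 v_2 = 0 but N^1 v_2 ≠ 0; then v_{j-1} := N · v_j for j = 2, …, 2.

Pick v_2 = (1, 0, 0)ᵀ.
Then v_1 = N · v_2 = (3, 0, 9)ᵀ.

Sanity check: (A − (-2)·I) v_1 = (0, 0, 0)ᵀ = 0. ✓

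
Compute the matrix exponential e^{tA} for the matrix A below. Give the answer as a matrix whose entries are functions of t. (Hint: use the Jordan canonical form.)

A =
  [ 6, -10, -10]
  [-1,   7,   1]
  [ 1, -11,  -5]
e^{tA} =
  [exp(6*t), -exp(6*t) + exp(-4*t), -exp(6*t) + exp(-4*t)]
  [-t*exp(6*t), t*exp(6*t) + exp(6*t), t*exp(6*t)]
  [t*exp(6*t), -t*exp(6*t) - exp(6*t) + exp(-4*t), -t*exp(6*t) + exp(-4*t)]

Strategy: write A = P · J · P⁻¹ where J is a Jordan canonical form, so e^{tA} = P · e^{tJ} · P⁻¹, and e^{tJ} can be computed block-by-block.

A has Jordan form
J =
  [-4, 0, 0]
  [ 0, 6, 1]
  [ 0, 0, 6]
(up to reordering of blocks).

Per-block formulas:
  For a 2×2 Jordan block J_2(6): exp(t · J_2(6)) = e^(6t)·(I + t·N), where N is the 2×2 nilpotent shift.
  For a 1×1 block at λ = -4: exp(t · [-4]) = [e^(-4t)].

After assembling e^{tJ} and conjugating by P, we get:

e^{tA} =
  [exp(6*t), -exp(6*t) + exp(-4*t), -exp(6*t) + exp(-4*t)]
  [-t*exp(6*t), t*exp(6*t) + exp(6*t), t*exp(6*t)]
  [t*exp(6*t), -t*exp(6*t) - exp(6*t) + exp(-4*t), -t*exp(6*t) + exp(-4*t)]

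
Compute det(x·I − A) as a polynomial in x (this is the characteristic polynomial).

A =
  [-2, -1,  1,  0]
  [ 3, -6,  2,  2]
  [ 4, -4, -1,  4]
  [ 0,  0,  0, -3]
x^4 + 12*x^3 + 54*x^2 + 108*x + 81

Expanding det(x·I − A) (e.g. by cofactor expansion or by noting that A is similar to its Jordan form J, which has the same characteristic polynomial as A) gives
  χ_A(x) = x^4 + 12*x^3 + 54*x^2 + 108*x + 81
which factors as (x + 3)^4. The eigenvalues (with algebraic multiplicities) are λ = -3 with multiplicity 4.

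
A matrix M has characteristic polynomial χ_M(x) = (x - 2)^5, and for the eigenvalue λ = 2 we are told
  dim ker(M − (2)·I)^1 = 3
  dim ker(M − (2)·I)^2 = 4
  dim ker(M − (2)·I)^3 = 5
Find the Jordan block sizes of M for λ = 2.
Block sizes for λ = 2: [3, 1, 1]

From the dimensions of kernels of powers, the number of Jordan blocks of size at least j is d_j − d_{j−1} where d_j = dim ker(N^j) (with d_0 = 0). Computing the differences gives [3, 1, 1].
The number of blocks of size exactly k is (#blocks of size ≥ k) − (#blocks of size ≥ k + 1), so the partition is: 2 block(s) of size 1, 1 block(s) of size 3.
In nonincreasing order the block sizes are [3, 1, 1].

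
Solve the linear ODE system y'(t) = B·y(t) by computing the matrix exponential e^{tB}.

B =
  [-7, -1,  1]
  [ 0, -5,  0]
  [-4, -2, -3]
e^{tB} =
  [-2*t*exp(-5*t) + exp(-5*t), -t*exp(-5*t), t*exp(-5*t)]
  [0, exp(-5*t), 0]
  [-4*t*exp(-5*t), -2*t*exp(-5*t), 2*t*exp(-5*t) + exp(-5*t)]

Strategy: write B = P · J · P⁻¹ where J is a Jordan canonical form, so e^{tB} = P · e^{tJ} · P⁻¹, and e^{tJ} can be computed block-by-block.

B has Jordan form
J =
  [-5,  1,  0]
  [ 0, -5,  0]
  [ 0,  0, -5]
(up to reordering of blocks).

Per-block formulas:
  For a 1×1 block at λ = -5: exp(t · [-5]) = [e^(-5t)].
  For a 2×2 Jordan block J_2(-5): exp(t · J_2(-5)) = e^(-5t)·(I + t·N), where N is the 2×2 nilpotent shift.

After assembling e^{tJ} and conjugating by P, we get:

e^{tB} =
  [-2*t*exp(-5*t) + exp(-5*t), -t*exp(-5*t), t*exp(-5*t)]
  [0, exp(-5*t), 0]
  [-4*t*exp(-5*t), -2*t*exp(-5*t), 2*t*exp(-5*t) + exp(-5*t)]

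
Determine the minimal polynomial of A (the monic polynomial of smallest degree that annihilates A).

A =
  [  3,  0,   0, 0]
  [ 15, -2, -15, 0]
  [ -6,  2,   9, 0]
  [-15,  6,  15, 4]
x^2 - 7*x + 12

The characteristic polynomial is χ_A(x) = (x - 4)^2*(x - 3)^2, so the eigenvalues are known. The minimal polynomial is
  m_A(x) = Π_λ (x − λ)^{k_λ}
where k_λ is the size of the *largest* Jordan block for λ (equivalently, the smallest k with (A − λI)^k v = 0 for every generalised eigenvector v of λ).

  λ = 3: largest Jordan block has size 1, contributing (x − 3)
  λ = 4: largest Jordan block has size 1, contributing (x − 4)

So m_A(x) = (x - 4)*(x - 3) = x^2 - 7*x + 12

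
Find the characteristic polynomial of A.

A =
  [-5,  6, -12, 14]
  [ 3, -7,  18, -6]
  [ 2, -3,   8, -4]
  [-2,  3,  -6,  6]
x^4 - 2*x^3 - 3*x^2 + 4*x + 4

Expanding det(x·I − A) (e.g. by cofactor expansion or by noting that A is similar to its Jordan form J, which has the same characteristic polynomial as A) gives
  χ_A(x) = x^4 - 2*x^3 - 3*x^2 + 4*x + 4
which factors as (x - 2)^2*(x + 1)^2. The eigenvalues (with algebraic multiplicities) are λ = -1 with multiplicity 2, λ = 2 with multiplicity 2.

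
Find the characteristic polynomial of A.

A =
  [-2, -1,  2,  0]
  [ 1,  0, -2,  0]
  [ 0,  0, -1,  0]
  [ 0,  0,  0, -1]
x^4 + 4*x^3 + 6*x^2 + 4*x + 1

Expanding det(x·I − A) (e.g. by cofactor expansion or by noting that A is similar to its Jordan form J, which has the same characteristic polynomial as A) gives
  χ_A(x) = x^4 + 4*x^3 + 6*x^2 + 4*x + 1
which factors as (x + 1)^4. The eigenvalues (with algebraic multiplicities) are λ = -1 with multiplicity 4.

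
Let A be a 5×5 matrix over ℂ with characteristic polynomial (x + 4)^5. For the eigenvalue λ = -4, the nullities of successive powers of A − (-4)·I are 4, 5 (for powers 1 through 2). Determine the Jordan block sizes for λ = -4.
Block sizes for λ = -4: [2, 1, 1, 1]

From the dimensions of kernels of powers, the number of Jordan blocks of size at least j is d_j − d_{j−1} where d_j = dim ker(N^j) (with d_0 = 0). Computing the differences gives [4, 1].
The number of blocks of size exactly k is (#blocks of size ≥ k) − (#blocks of size ≥ k + 1), so the partition is: 3 block(s) of size 1, 1 block(s) of size 2.
In nonincreasing order the block sizes are [2, 1, 1, 1].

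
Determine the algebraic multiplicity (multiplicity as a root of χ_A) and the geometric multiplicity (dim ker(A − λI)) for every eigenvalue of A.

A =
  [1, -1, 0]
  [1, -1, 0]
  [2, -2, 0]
λ = 0: alg = 3, geom = 2

Step 1 — factor the characteristic polynomial to read off the algebraic multiplicities:
  χ_A(x) = x^3

Step 2 — compute geometric multiplicities via the rank-nullity identity g(λ) = n − rank(A − λI):
  rank(A − (0)·I) = 1, so dim ker(A − (0)·I) = n − 1 = 2

Summary:
  λ = 0: algebraic multiplicity = 3, geometric multiplicity = 2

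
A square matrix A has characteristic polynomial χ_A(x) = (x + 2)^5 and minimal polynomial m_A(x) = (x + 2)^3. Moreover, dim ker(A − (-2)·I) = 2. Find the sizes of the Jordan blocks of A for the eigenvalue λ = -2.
Block sizes for λ = -2: [3, 2]

Step 1 — from the characteristic polynomial, algebraic multiplicity of λ = -2 is 5. From dim ker(A − (-2)·I) = 2, there are exactly 2 Jordan blocks for λ = -2.
Step 2 — from the minimal polynomial, the factor (x + 2)^3 tells us the largest block for λ = -2 has size 3.
Step 3 — with total size 5, 2 blocks, and largest block 3, the block sizes (in nonincreasing order) are [3, 2].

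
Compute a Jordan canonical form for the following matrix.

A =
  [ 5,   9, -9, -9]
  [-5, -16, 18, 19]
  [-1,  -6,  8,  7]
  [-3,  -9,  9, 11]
J_2(2) ⊕ J_2(2)

The characteristic polynomial is
  det(x·I − A) = x^4 - 8*x^3 + 24*x^2 - 32*x + 16 = (x - 2)^4

Eigenvalues and multiplicities (the geometric multiplicity of λ is n − rank(A − λI), which equals the number of Jordan blocks for λ):
  λ = 2: algebraic multiplicity = 4, geometric multiplicity = 2

Determining the block sizes for each eigenvalue:
  λ = 2: with am = 4 and gm = 2, the partition is not yet determined (e.g. several partitions of 4 into 2 parts exist). Let N = A − (2)·I. Computing rank(N^1) = 2, rank(N^2) = 0; the number of blocks of size ≥ j is rank(N^{j−1}) − rank(N^j), giving [2, 2]. So we have 2 block(s) of size 2 → block sizes [2, 2]

Assembling the blocks gives a Jordan form
J =
  [2, 1, 0, 0]
  [0, 2, 0, 0]
  [0, 0, 2, 1]
  [0, 0, 0, 2]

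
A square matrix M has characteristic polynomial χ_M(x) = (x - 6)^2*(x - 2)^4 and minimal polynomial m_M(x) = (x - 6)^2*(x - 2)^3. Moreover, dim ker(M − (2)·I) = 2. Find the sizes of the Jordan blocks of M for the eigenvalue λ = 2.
Block sizes for λ = 2: [3, 1]

Step 1 — from the characteristic polynomial, algebraic multiplicity of λ = 2 is 4. From dim ker(M − (2)·I) = 2, there are exactly 2 Jordan blocks for λ = 2.
Step 2 — from the minimal polynomial, the factor (x − 2)^3 tells us the largest block for λ = 2 has size 3.
Step 3 — with total size 4, 2 blocks, and largest block 3, the block sizes (in nonincreasing order) are [3, 1].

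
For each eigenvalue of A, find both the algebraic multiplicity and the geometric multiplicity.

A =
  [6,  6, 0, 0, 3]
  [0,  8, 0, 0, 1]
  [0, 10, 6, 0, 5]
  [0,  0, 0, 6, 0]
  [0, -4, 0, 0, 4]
λ = 6: alg = 5, geom = 4

Step 1 — factor the characteristic polynomial to read off the algebraic multiplicities:
  χ_A(x) = (x - 6)^5

Step 2 — compute geometric multiplicities via the rank-nullity identity g(λ) = n − rank(A − λI):
  rank(A − (6)·I) = 1, so dim ker(A − (6)·I) = n − 1 = 4

Summary:
  λ = 6: algebraic multiplicity = 5, geometric multiplicity = 4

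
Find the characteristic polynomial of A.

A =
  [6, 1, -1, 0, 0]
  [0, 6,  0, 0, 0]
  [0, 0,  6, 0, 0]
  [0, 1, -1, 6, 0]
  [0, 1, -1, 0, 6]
x^5 - 30*x^4 + 360*x^3 - 2160*x^2 + 6480*x - 7776

Expanding det(x·I − A) (e.g. by cofactor expansion or by noting that A is similar to its Jordan form J, which has the same characteristic polynomial as A) gives
  χ_A(x) = x^5 - 30*x^4 + 360*x^3 - 2160*x^2 + 6480*x - 7776
which factors as (x - 6)^5. The eigenvalues (with algebraic multiplicities) are λ = 6 with multiplicity 5.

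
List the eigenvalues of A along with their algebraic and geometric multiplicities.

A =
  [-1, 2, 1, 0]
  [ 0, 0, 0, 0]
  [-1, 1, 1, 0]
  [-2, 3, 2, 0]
λ = 0: alg = 4, geom = 2

Step 1 — factor the characteristic polynomial to read off the algebraic multiplicities:
  χ_A(x) = x^4

Step 2 — compute geometric multiplicities via the rank-nullity identity g(λ) = n − rank(A − λI):
  rank(A − (0)·I) = 2, so dim ker(A − (0)·I) = n − 2 = 2

Summary:
  λ = 0: algebraic multiplicity = 4, geometric multiplicity = 2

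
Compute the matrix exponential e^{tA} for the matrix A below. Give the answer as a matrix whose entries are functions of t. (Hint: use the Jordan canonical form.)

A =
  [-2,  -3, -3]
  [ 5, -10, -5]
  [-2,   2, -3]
e^{tA} =
  [3*t*exp(-5*t) + exp(-5*t), -3*t*exp(-5*t), -3*t*exp(-5*t)]
  [5*t*exp(-5*t), -5*t*exp(-5*t) + exp(-5*t), -5*t*exp(-5*t)]
  [-2*t*exp(-5*t), 2*t*exp(-5*t), 2*t*exp(-5*t) + exp(-5*t)]

Strategy: write A = P · J · P⁻¹ where J is a Jordan canonical form, so e^{tA} = P · e^{tJ} · P⁻¹, and e^{tJ} can be computed block-by-block.

A has Jordan form
J =
  [-5,  1,  0]
  [ 0, -5,  0]
  [ 0,  0, -5]
(up to reordering of blocks).

Per-block formulas:
  For a 2×2 Jordan block J_2(-5): exp(t · J_2(-5)) = e^(-5t)·(I + t·N), where N is the 2×2 nilpotent shift.
  For a 1×1 block at λ = -5: exp(t · [-5]) = [e^(-5t)].

After assembling e^{tJ} and conjugating by P, we get:

e^{tA} =
  [3*t*exp(-5*t) + exp(-5*t), -3*t*exp(-5*t), -3*t*exp(-5*t)]
  [5*t*exp(-5*t), -5*t*exp(-5*t) + exp(-5*t), -5*t*exp(-5*t)]
  [-2*t*exp(-5*t), 2*t*exp(-5*t), 2*t*exp(-5*t) + exp(-5*t)]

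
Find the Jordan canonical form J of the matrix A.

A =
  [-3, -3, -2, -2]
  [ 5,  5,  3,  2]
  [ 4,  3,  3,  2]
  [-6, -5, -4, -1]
J_3(1) ⊕ J_1(1)

The characteristic polynomial is
  det(x·I − A) = x^4 - 4*x^3 + 6*x^2 - 4*x + 1 = (x - 1)^4

Eigenvalues and multiplicities (the geometric multiplicity of λ is n − rank(A − λI), which equals the number of Jordan blocks for λ):
  λ = 1: algebraic multiplicity = 4, geometric multiplicity = 2

Determining the block sizes for each eigenvalue:
  λ = 1: with am = 4 and gm = 2, the partition is not yet determined (e.g. several partitions of 4 into 2 parts exist). Let N = A − (1)·I. Computing rank(N^1) = 2, rank(N^2) = 1, rank(N^3) = 0; the number of blocks of size ≥ j is rank(N^{j−1}) − rank(N^j), giving [2, 1, 1]. So we have 1 block(s) of size 3, 1 block(s) of size 1 → block sizes [3, 1]

Assembling the blocks gives a Jordan form
J =
  [1, 1, 0, 0]
  [0, 1, 1, 0]
  [0, 0, 1, 0]
  [0, 0, 0, 1]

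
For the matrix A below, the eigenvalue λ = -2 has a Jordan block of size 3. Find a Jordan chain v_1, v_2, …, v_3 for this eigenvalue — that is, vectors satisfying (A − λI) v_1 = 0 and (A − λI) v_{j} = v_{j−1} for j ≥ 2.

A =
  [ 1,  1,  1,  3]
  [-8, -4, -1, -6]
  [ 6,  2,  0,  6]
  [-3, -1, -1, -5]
A Jordan chain for λ = -2 of length 3:
v_1 = (-2, 4, -4, 2)ᵀ
v_2 = (3, -8, 6, -3)ᵀ
v_3 = (1, 0, 0, 0)ᵀ

Let N = A − (-2)·I. We want v_3 with N^3 v_3 = 0 but N^2 v_3 ≠ 0; then v_{j-1} := N · v_j for j = 3, …, 2.

Pick v_3 = (1, 0, 0, 0)ᵀ.
Then v_2 = N · v_3 = (3, -8, 6, -3)ᵀ.
Then v_1 = N · v_2 = (-2, 4, -4, 2)ᵀ.

Sanity check: (A − (-2)·I) v_1 = (0, 0, 0, 0)ᵀ = 0. ✓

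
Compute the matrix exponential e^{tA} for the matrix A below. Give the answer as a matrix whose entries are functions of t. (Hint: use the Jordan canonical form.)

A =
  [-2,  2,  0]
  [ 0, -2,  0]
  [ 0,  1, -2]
e^{tA} =
  [exp(-2*t), 2*t*exp(-2*t), 0]
  [0, exp(-2*t), 0]
  [0, t*exp(-2*t), exp(-2*t)]

Strategy: write A = P · J · P⁻¹ where J is a Jordan canonical form, so e^{tA} = P · e^{tJ} · P⁻¹, and e^{tJ} can be computed block-by-block.

A has Jordan form
J =
  [-2,  1,  0]
  [ 0, -2,  0]
  [ 0,  0, -2]
(up to reordering of blocks).

Per-block formulas:
  For a 2×2 Jordan block J_2(-2): exp(t · J_2(-2)) = e^(-2t)·(I + t·N), where N is the 2×2 nilpotent shift.
  For a 1×1 block at λ = -2: exp(t · [-2]) = [e^(-2t)].

After assembling e^{tJ} and conjugating by P, we get:

e^{tA} =
  [exp(-2*t), 2*t*exp(-2*t), 0]
  [0, exp(-2*t), 0]
  [0, t*exp(-2*t), exp(-2*t)]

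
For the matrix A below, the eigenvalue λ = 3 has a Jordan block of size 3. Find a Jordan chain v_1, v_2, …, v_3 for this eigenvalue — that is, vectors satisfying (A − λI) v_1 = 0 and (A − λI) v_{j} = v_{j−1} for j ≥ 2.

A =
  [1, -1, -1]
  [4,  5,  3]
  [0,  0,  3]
A Jordan chain for λ = 3 of length 3:
v_1 = (-1, 2, 0)ᵀ
v_2 = (-1, 3, 0)ᵀ
v_3 = (0, 0, 1)ᵀ

Let N = A − (3)·I. We want v_3 with N^3 v_3 = 0 but N^2 v_3 ≠ 0; then v_{j-1} := N · v_j for j = 3, …, 2.

Pick v_3 = (0, 0, 1)ᵀ.
Then v_2 = N · v_3 = (-1, 3, 0)ᵀ.
Then v_1 = N · v_2 = (-1, 2, 0)ᵀ.

Sanity check: (A − (3)·I) v_1 = (0, 0, 0)ᵀ = 0. ✓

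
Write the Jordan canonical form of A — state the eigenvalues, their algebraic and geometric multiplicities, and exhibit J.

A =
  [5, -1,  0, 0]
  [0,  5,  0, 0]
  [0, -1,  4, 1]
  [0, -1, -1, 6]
J_2(5) ⊕ J_2(5)

The characteristic polynomial is
  det(x·I − A) = x^4 - 20*x^3 + 150*x^2 - 500*x + 625 = (x - 5)^4

Eigenvalues and multiplicities (the geometric multiplicity of λ is n − rank(A − λI), which equals the number of Jordan blocks for λ):
  λ = 5: algebraic multiplicity = 4, geometric multiplicity = 2

Determining the block sizes for each eigenvalue:
  λ = 5: with am = 4 and gm = 2, the partition is not yet determined (e.g. several partitions of 4 into 2 parts exist). Let N = A − (5)·I. Computing rank(N^1) = 2, rank(N^2) = 0; the number of blocks of size ≥ j is rank(N^{j−1}) − rank(N^j), giving [2, 2]. So we have 2 block(s) of size 2 → block sizes [2, 2]

Assembling the blocks gives a Jordan form
J =
  [5, 1, 0, 0]
  [0, 5, 0, 0]
  [0, 0, 5, 1]
  [0, 0, 0, 5]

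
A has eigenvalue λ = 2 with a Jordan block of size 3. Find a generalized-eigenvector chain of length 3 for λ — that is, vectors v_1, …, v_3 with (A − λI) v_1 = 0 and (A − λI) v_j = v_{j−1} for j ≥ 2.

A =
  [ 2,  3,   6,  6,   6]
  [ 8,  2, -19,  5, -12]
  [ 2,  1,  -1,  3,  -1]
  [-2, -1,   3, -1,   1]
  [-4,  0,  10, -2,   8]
A Jordan chain for λ = 2 of length 3:
v_1 = (3, 0, 1, -1, 0)ᵀ
v_2 = (6, -19, -3, 3, 10)ᵀ
v_3 = (0, 0, 1, 0, 0)ᵀ

Let N = A − (2)·I. We want v_3 with N^3 v_3 = 0 but N^2 v_3 ≠ 0; then v_{j-1} := N · v_j for j = 3, …, 2.

Pick v_3 = (0, 0, 1, 0, 0)ᵀ.
Then v_2 = N · v_3 = (6, -19, -3, 3, 10)ᵀ.
Then v_1 = N · v_2 = (3, 0, 1, -1, 0)ᵀ.

Sanity check: (A − (2)·I) v_1 = (0, 0, 0, 0, 0)ᵀ = 0. ✓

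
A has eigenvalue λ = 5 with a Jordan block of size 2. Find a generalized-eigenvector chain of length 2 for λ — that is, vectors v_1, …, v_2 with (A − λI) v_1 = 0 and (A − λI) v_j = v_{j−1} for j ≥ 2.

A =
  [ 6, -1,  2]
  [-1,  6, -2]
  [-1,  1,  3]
A Jordan chain for λ = 5 of length 2:
v_1 = (1, -1, -1)ᵀ
v_2 = (1, 0, 0)ᵀ

Let N = A − (5)·I. We want v_2 with N^2 v_2 = 0 but N^1 v_2 ≠ 0; then v_{j-1} := N · v_j for j = 2, …, 2.

Pick v_2 = (1, 0, 0)ᵀ.
Then v_1 = N · v_2 = (1, -1, -1)ᵀ.

Sanity check: (A − (5)·I) v_1 = (0, 0, 0)ᵀ = 0. ✓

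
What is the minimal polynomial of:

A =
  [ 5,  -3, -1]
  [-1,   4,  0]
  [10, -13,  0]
x^3 - 9*x^2 + 27*x - 27

The characteristic polynomial is χ_A(x) = (x - 3)^3, so the eigenvalues are known. The minimal polynomial is
  m_A(x) = Π_λ (x − λ)^{k_λ}
where k_λ is the size of the *largest* Jordan block for λ (equivalently, the smallest k with (A − λI)^k v = 0 for every generalised eigenvector v of λ).

  λ = 3: largest Jordan block has size 3, contributing (x − 3)^3

So m_A(x) = (x - 3)^3 = x^3 - 9*x^2 + 27*x - 27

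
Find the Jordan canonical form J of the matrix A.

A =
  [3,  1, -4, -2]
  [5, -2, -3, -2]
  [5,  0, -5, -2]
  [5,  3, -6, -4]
J_3(-2) ⊕ J_1(-2)

The characteristic polynomial is
  det(x·I − A) = x^4 + 8*x^3 + 24*x^2 + 32*x + 16 = (x + 2)^4

Eigenvalues and multiplicities (the geometric multiplicity of λ is n − rank(A − λI), which equals the number of Jordan blocks for λ):
  λ = -2: algebraic multiplicity = 4, geometric multiplicity = 2

Determining the block sizes for each eigenvalue:
  λ = -2: with am = 4 and gm = 2, the partition is not yet determined (e.g. several partitions of 4 into 2 parts exist). Let N = A − (-2)·I. Computing rank(N^1) = 2, rank(N^2) = 1, rank(N^3) = 0; the number of blocks of size ≥ j is rank(N^{j−1}) − rank(N^j), giving [2, 1, 1]. So we have 1 block(s) of size 3, 1 block(s) of size 1 → block sizes [3, 1]

Assembling the blocks gives a Jordan form
J =
  [-2,  1,  0,  0]
  [ 0, -2,  1,  0]
  [ 0,  0, -2,  0]
  [ 0,  0,  0, -2]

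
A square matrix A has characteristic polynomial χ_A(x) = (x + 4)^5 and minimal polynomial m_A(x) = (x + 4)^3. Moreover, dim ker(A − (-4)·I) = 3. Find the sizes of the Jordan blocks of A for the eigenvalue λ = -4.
Block sizes for λ = -4: [3, 1, 1]

Step 1 — from the characteristic polynomial, algebraic multiplicity of λ = -4 is 5. From dim ker(A − (-4)·I) = 3, there are exactly 3 Jordan blocks for λ = -4.
Step 2 — from the minimal polynomial, the factor (x + 4)^3 tells us the largest block for λ = -4 has size 3.
Step 3 — with total size 5, 3 blocks, and largest block 3, the block sizes (in nonincreasing order) are [3, 1, 1].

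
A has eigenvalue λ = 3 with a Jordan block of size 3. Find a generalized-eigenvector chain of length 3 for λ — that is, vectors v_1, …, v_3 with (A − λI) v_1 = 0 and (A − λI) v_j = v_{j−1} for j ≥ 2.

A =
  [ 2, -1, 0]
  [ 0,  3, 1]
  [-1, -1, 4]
A Jordan chain for λ = 3 of length 3:
v_1 = (1, -1, 0)ᵀ
v_2 = (-1, 0, -1)ᵀ
v_3 = (1, 0, 0)ᵀ

Let N = A − (3)·I. We want v_3 with N^3 v_3 = 0 but N^2 v_3 ≠ 0; then v_{j-1} := N · v_j for j = 3, …, 2.

Pick v_3 = (1, 0, 0)ᵀ.
Then v_2 = N · v_3 = (-1, 0, -1)ᵀ.
Then v_1 = N · v_2 = (1, -1, 0)ᵀ.

Sanity check: (A − (3)·I) v_1 = (0, 0, 0)ᵀ = 0. ✓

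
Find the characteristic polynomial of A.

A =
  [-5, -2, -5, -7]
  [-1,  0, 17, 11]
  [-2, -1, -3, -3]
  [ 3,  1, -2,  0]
x^4 + 8*x^3 + 24*x^2 + 32*x + 16

Expanding det(x·I − A) (e.g. by cofactor expansion or by noting that A is similar to its Jordan form J, which has the same characteristic polynomial as A) gives
  χ_A(x) = x^4 + 8*x^3 + 24*x^2 + 32*x + 16
which factors as (x + 2)^4. The eigenvalues (with algebraic multiplicities) are λ = -2 with multiplicity 4.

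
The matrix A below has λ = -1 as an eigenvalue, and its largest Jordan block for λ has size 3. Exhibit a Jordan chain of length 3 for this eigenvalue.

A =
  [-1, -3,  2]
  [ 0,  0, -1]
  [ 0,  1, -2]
A Jordan chain for λ = -1 of length 3:
v_1 = (-1, 0, 0)ᵀ
v_2 = (-3, 1, 1)ᵀ
v_3 = (0, 1, 0)ᵀ

Let N = A − (-1)·I. We want v_3 with N^3 v_3 = 0 but N^2 v_3 ≠ 0; then v_{j-1} := N · v_j for j = 3, …, 2.

Pick v_3 = (0, 1, 0)ᵀ.
Then v_2 = N · v_3 = (-3, 1, 1)ᵀ.
Then v_1 = N · v_2 = (-1, 0, 0)ᵀ.

Sanity check: (A − (-1)·I) v_1 = (0, 0, 0)ᵀ = 0. ✓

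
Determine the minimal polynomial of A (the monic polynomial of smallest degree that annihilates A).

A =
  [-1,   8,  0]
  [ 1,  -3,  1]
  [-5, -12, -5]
x^3 + 9*x^2 + 27*x + 27

The characteristic polynomial is χ_A(x) = (x + 3)^3, so the eigenvalues are known. The minimal polynomial is
  m_A(x) = Π_λ (x − λ)^{k_λ}
where k_λ is the size of the *largest* Jordan block for λ (equivalently, the smallest k with (A − λI)^k v = 0 for every generalised eigenvector v of λ).

  λ = -3: largest Jordan block has size 3, contributing (x + 3)^3

So m_A(x) = (x + 3)^3 = x^3 + 9*x^2 + 27*x + 27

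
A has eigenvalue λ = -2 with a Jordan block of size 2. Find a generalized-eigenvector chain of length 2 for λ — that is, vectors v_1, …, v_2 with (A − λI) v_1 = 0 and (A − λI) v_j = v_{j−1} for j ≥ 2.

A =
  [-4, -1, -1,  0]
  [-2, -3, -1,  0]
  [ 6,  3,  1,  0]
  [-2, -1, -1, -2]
A Jordan chain for λ = -2 of length 2:
v_1 = (-2, -2, 6, -2)ᵀ
v_2 = (1, 0, 0, 0)ᵀ

Let N = A − (-2)·I. We want v_2 with N^2 v_2 = 0 but N^1 v_2 ≠ 0; then v_{j-1} := N · v_j for j = 2, …, 2.

Pick v_2 = (1, 0, 0, 0)ᵀ.
Then v_1 = N · v_2 = (-2, -2, 6, -2)ᵀ.

Sanity check: (A − (-2)·I) v_1 = (0, 0, 0, 0)ᵀ = 0. ✓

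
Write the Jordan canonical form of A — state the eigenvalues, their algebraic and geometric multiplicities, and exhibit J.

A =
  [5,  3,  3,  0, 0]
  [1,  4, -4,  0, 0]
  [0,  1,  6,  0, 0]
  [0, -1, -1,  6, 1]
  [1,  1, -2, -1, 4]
J_3(5) ⊕ J_2(5)

The characteristic polynomial is
  det(x·I − A) = x^5 - 25*x^4 + 250*x^3 - 1250*x^2 + 3125*x - 3125 = (x - 5)^5

Eigenvalues and multiplicities (the geometric multiplicity of λ is n − rank(A − λI), which equals the number of Jordan blocks for λ):
  λ = 5: algebraic multiplicity = 5, geometric multiplicity = 2

Determining the block sizes for each eigenvalue:
  λ = 5: with am = 5 and gm = 2, the partition is not yet determined (e.g. several partitions of 5 into 2 parts exist). Let N = A − (5)·I. Computing rank(N^1) = 3, rank(N^2) = 1, rank(N^3) = 0; the number of blocks of size ≥ j is rank(N^{j−1}) − rank(N^j), giving [2, 2, 1]. So we have 1 block(s) of size 3, 1 block(s) of size 2 → block sizes [3, 2]

Assembling the blocks gives a Jordan form
J =
  [5, 1, 0, 0, 0]
  [0, 5, 1, 0, 0]
  [0, 0, 5, 0, 0]
  [0, 0, 0, 5, 1]
  [0, 0, 0, 0, 5]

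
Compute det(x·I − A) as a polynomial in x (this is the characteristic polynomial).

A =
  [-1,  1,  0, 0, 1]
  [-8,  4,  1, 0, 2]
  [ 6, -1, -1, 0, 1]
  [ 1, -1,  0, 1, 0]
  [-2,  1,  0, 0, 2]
x^5 - 5*x^4 + 10*x^3 - 10*x^2 + 5*x - 1

Expanding det(x·I − A) (e.g. by cofactor expansion or by noting that A is similar to its Jordan form J, which has the same characteristic polynomial as A) gives
  χ_A(x) = x^5 - 5*x^4 + 10*x^3 - 10*x^2 + 5*x - 1
which factors as (x - 1)^5. The eigenvalues (with algebraic multiplicities) are λ = 1 with multiplicity 5.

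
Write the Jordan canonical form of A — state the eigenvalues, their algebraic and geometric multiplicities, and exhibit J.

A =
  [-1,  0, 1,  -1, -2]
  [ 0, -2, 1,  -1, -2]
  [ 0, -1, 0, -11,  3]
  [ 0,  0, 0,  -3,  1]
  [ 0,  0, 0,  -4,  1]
J_3(-1) ⊕ J_2(-1)

The characteristic polynomial is
  det(x·I − A) = x^5 + 5*x^4 + 10*x^3 + 10*x^2 + 5*x + 1 = (x + 1)^5

Eigenvalues and multiplicities (the geometric multiplicity of λ is n − rank(A − λI), which equals the number of Jordan blocks for λ):
  λ = -1: algebraic multiplicity = 5, geometric multiplicity = 2

Determining the block sizes for each eigenvalue:
  λ = -1: with am = 5 and gm = 2, the partition is not yet determined (e.g. several partitions of 5 into 2 parts exist). Let N = A − (-1)·I. Computing rank(N^1) = 3, rank(N^2) = 1, rank(N^3) = 0; the number of blocks of size ≥ j is rank(N^{j−1}) − rank(N^j), giving [2, 2, 1]. So we have 1 block(s) of size 3, 1 block(s) of size 2 → block sizes [3, 2]

Assembling the blocks gives a Jordan form
J =
  [-1,  1,  0,  0,  0]
  [ 0, -1,  1,  0,  0]
  [ 0,  0, -1,  0,  0]
  [ 0,  0,  0, -1,  1]
  [ 0,  0,  0,  0, -1]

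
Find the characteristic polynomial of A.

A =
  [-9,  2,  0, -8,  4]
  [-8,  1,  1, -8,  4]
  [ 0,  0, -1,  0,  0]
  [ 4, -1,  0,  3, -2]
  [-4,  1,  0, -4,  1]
x^5 + 5*x^4 + 10*x^3 + 10*x^2 + 5*x + 1

Expanding det(x·I − A) (e.g. by cofactor expansion or by noting that A is similar to its Jordan form J, which has the same characteristic polynomial as A) gives
  χ_A(x) = x^5 + 5*x^4 + 10*x^3 + 10*x^2 + 5*x + 1
which factors as (x + 1)^5. The eigenvalues (with algebraic multiplicities) are λ = -1 with multiplicity 5.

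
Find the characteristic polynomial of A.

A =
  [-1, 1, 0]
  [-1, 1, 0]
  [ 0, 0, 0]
x^3

Expanding det(x·I − A) (e.g. by cofactor expansion or by noting that A is similar to its Jordan form J, which has the same characteristic polynomial as A) gives
  χ_A(x) = x^3
which factors as x^3. The eigenvalues (with algebraic multiplicities) are λ = 0 with multiplicity 3.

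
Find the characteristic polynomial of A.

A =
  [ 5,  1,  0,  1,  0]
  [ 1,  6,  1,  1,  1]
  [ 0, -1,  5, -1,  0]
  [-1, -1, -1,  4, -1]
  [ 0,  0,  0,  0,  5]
x^5 - 25*x^4 + 250*x^3 - 1250*x^2 + 3125*x - 3125

Expanding det(x·I − A) (e.g. by cofactor expansion or by noting that A is similar to its Jordan form J, which has the same characteristic polynomial as A) gives
  χ_A(x) = x^5 - 25*x^4 + 250*x^3 - 1250*x^2 + 3125*x - 3125
which factors as (x - 5)^5. The eigenvalues (with algebraic multiplicities) are λ = 5 with multiplicity 5.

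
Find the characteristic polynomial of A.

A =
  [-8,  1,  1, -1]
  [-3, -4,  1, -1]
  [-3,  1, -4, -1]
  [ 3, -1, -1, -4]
x^4 + 20*x^3 + 150*x^2 + 500*x + 625

Expanding det(x·I − A) (e.g. by cofactor expansion or by noting that A is similar to its Jordan form J, which has the same characteristic polynomial as A) gives
  χ_A(x) = x^4 + 20*x^3 + 150*x^2 + 500*x + 625
which factors as (x + 5)^4. The eigenvalues (with algebraic multiplicities) are λ = -5 with multiplicity 4.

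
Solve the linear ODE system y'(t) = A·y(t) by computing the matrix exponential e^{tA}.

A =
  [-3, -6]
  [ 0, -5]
e^{tA} =
  [exp(-3*t), -3*exp(-3*t) + 3*exp(-5*t)]
  [0, exp(-5*t)]

Strategy: write A = P · J · P⁻¹ where J is a Jordan canonical form, so e^{tA} = P · e^{tJ} · P⁻¹, and e^{tJ} can be computed block-by-block.

A has Jordan form
J =
  [-5,  0]
  [ 0, -3]
(up to reordering of blocks).

Per-block formulas:
  For a 1×1 block at λ = -3: exp(t · [-3]) = [e^(-3t)].
  For a 1×1 block at λ = -5: exp(t · [-5]) = [e^(-5t)].

After assembling e^{tJ} and conjugating by P, we get:

e^{tA} =
  [exp(-3*t), -3*exp(-3*t) + 3*exp(-5*t)]
  [0, exp(-5*t)]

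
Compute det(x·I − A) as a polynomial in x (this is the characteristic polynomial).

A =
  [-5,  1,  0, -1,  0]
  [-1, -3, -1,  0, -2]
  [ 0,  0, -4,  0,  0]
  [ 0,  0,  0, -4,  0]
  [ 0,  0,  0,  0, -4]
x^5 + 20*x^4 + 160*x^3 + 640*x^2 + 1280*x + 1024

Expanding det(x·I − A) (e.g. by cofactor expansion or by noting that A is similar to its Jordan form J, which has the same characteristic polynomial as A) gives
  χ_A(x) = x^5 + 20*x^4 + 160*x^3 + 640*x^2 + 1280*x + 1024
which factors as (x + 4)^5. The eigenvalues (with algebraic multiplicities) are λ = -4 with multiplicity 5.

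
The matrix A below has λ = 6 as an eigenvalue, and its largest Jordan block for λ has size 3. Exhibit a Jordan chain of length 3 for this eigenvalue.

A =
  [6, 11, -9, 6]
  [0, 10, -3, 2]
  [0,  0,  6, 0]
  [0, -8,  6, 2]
A Jordan chain for λ = 6 of length 3:
v_1 = (-4, 0, 0, 0)ᵀ
v_2 = (11, 4, 0, -8)ᵀ
v_3 = (0, 1, 0, 0)ᵀ

Let N = A − (6)·I. We want v_3 with N^3 v_3 = 0 but N^2 v_3 ≠ 0; then v_{j-1} := N · v_j for j = 3, …, 2.

Pick v_3 = (0, 1, 0, 0)ᵀ.
Then v_2 = N · v_3 = (11, 4, 0, -8)ᵀ.
Then v_1 = N · v_2 = (-4, 0, 0, 0)ᵀ.

Sanity check: (A − (6)·I) v_1 = (0, 0, 0, 0)ᵀ = 0. ✓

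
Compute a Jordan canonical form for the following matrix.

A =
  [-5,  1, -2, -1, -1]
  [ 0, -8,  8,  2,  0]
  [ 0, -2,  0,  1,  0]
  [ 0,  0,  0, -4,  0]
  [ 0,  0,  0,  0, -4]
J_1(-5) ⊕ J_2(-4) ⊕ J_1(-4) ⊕ J_1(-4)

The characteristic polynomial is
  det(x·I − A) = x^5 + 21*x^4 + 176*x^3 + 736*x^2 + 1536*x + 1280 = (x + 4)^4*(x + 5)

Eigenvalues and multiplicities (the geometric multiplicity of λ is n − rank(A − λI), which equals the number of Jordan blocks for λ):
  λ = -5: algebraic multiplicity = 1, geometric multiplicity = 1
  λ = -4: algebraic multiplicity = 4, geometric multiplicity = 3

Determining the block sizes for each eigenvalue:
  λ = -5: one block (gm = 1), so the single block has size am = 1 → block sizes [1]
  λ = -4: 3 blocks summing to 4 forces exactly one block of size 2 and the rest size 1 → block sizes [2, 1, 1]

Assembling the blocks gives a Jordan form
J =
  [-5,  0,  0,  0,  0]
  [ 0, -4,  1,  0,  0]
  [ 0,  0, -4,  0,  0]
  [ 0,  0,  0, -4,  0]
  [ 0,  0,  0,  0, -4]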